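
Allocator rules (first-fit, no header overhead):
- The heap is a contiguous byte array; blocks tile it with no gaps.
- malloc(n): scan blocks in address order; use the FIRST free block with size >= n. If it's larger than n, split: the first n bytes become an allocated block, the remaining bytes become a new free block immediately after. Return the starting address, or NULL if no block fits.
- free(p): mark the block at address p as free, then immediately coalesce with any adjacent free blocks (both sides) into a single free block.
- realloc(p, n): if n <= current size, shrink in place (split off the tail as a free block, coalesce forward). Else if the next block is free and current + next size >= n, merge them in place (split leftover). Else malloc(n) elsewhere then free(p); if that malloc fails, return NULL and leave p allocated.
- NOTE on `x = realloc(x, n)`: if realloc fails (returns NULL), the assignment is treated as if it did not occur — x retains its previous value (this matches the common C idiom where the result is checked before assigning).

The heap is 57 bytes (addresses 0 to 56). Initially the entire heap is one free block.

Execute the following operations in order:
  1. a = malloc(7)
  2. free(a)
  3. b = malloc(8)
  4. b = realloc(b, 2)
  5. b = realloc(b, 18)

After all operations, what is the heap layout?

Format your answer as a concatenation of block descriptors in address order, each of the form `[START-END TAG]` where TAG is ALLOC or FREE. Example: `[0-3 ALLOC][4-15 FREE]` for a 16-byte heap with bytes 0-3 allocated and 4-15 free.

Answer: [0-17 ALLOC][18-56 FREE]

Derivation:
Op 1: a = malloc(7) -> a = 0; heap: [0-6 ALLOC][7-56 FREE]
Op 2: free(a) -> (freed a); heap: [0-56 FREE]
Op 3: b = malloc(8) -> b = 0; heap: [0-7 ALLOC][8-56 FREE]
Op 4: b = realloc(b, 2) -> b = 0; heap: [0-1 ALLOC][2-56 FREE]
Op 5: b = realloc(b, 18) -> b = 0; heap: [0-17 ALLOC][18-56 FREE]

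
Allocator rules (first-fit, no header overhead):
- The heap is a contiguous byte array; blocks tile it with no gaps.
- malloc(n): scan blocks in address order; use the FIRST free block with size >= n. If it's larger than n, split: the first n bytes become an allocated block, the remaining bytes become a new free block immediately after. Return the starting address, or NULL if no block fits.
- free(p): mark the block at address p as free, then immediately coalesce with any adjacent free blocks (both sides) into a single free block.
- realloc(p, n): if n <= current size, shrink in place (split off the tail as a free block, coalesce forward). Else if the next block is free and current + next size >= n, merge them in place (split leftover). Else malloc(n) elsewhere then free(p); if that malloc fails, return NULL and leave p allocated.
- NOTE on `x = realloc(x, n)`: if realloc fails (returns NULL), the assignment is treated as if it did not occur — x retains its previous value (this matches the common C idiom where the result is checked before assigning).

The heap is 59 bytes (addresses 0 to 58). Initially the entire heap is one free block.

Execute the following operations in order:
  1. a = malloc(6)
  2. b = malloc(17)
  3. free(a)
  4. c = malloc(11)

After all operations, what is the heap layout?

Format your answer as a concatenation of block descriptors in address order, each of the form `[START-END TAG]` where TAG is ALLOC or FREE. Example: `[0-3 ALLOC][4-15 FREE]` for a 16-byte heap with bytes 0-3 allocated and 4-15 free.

Answer: [0-5 FREE][6-22 ALLOC][23-33 ALLOC][34-58 FREE]

Derivation:
Op 1: a = malloc(6) -> a = 0; heap: [0-5 ALLOC][6-58 FREE]
Op 2: b = malloc(17) -> b = 6; heap: [0-5 ALLOC][6-22 ALLOC][23-58 FREE]
Op 3: free(a) -> (freed a); heap: [0-5 FREE][6-22 ALLOC][23-58 FREE]
Op 4: c = malloc(11) -> c = 23; heap: [0-5 FREE][6-22 ALLOC][23-33 ALLOC][34-58 FREE]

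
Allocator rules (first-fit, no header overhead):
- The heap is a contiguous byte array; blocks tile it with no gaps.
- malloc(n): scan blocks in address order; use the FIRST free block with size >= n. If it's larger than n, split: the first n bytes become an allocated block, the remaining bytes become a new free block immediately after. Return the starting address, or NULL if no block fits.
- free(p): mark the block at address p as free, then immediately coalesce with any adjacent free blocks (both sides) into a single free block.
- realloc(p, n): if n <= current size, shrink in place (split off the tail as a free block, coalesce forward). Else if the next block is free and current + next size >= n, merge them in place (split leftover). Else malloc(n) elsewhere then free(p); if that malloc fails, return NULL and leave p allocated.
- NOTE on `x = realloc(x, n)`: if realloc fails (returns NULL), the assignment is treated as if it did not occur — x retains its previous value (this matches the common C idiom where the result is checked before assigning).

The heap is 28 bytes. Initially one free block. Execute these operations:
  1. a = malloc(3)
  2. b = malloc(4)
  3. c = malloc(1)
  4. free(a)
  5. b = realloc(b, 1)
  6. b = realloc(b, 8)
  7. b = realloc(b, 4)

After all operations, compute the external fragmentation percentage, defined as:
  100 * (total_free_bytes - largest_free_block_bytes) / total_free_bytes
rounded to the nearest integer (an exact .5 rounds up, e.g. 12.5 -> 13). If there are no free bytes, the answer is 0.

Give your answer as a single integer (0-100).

Op 1: a = malloc(3) -> a = 0; heap: [0-2 ALLOC][3-27 FREE]
Op 2: b = malloc(4) -> b = 3; heap: [0-2 ALLOC][3-6 ALLOC][7-27 FREE]
Op 3: c = malloc(1) -> c = 7; heap: [0-2 ALLOC][3-6 ALLOC][7-7 ALLOC][8-27 FREE]
Op 4: free(a) -> (freed a); heap: [0-2 FREE][3-6 ALLOC][7-7 ALLOC][8-27 FREE]
Op 5: b = realloc(b, 1) -> b = 3; heap: [0-2 FREE][3-3 ALLOC][4-6 FREE][7-7 ALLOC][8-27 FREE]
Op 6: b = realloc(b, 8) -> b = 8; heap: [0-6 FREE][7-7 ALLOC][8-15 ALLOC][16-27 FREE]
Op 7: b = realloc(b, 4) -> b = 8; heap: [0-6 FREE][7-7 ALLOC][8-11 ALLOC][12-27 FREE]
Free blocks: [7 16] total_free=23 largest=16 -> 100*(23-16)/23 = 700/23 ≈ 30.435 -> rounds to 30

Answer: 30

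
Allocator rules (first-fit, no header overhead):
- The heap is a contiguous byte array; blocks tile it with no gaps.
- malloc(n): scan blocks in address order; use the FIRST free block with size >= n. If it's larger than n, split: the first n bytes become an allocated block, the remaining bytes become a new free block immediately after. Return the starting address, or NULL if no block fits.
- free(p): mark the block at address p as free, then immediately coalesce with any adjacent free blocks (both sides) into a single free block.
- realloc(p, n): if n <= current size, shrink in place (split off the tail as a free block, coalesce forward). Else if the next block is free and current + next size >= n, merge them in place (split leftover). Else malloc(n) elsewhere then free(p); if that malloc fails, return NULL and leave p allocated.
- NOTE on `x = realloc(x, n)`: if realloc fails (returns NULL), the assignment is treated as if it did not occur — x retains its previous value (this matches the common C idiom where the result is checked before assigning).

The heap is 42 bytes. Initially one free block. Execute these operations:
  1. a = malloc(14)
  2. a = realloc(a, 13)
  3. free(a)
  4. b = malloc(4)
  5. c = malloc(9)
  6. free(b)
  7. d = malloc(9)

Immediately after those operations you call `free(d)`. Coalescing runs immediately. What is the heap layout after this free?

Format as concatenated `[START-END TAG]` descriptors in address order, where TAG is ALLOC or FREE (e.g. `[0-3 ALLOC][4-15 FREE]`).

Op 1: a = malloc(14) -> a = 0; heap: [0-13 ALLOC][14-41 FREE]
Op 2: a = realloc(a, 13) -> a = 0; heap: [0-12 ALLOC][13-41 FREE]
Op 3: free(a) -> (freed a); heap: [0-41 FREE]
Op 4: b = malloc(4) -> b = 0; heap: [0-3 ALLOC][4-41 FREE]
Op 5: c = malloc(9) -> c = 4; heap: [0-3 ALLOC][4-12 ALLOC][13-41 FREE]
Op 6: free(b) -> (freed b); heap: [0-3 FREE][4-12 ALLOC][13-41 FREE]
Op 7: d = malloc(9) -> d = 13; heap: [0-3 FREE][4-12 ALLOC][13-21 ALLOC][22-41 FREE]
free(d): d = 13 -> block [13-21 ALLOC]; mark free, coalesce with adjacent free neighbors -> [0-3 FREE][4-12 ALLOC][13-41 FREE]

Answer: [0-3 FREE][4-12 ALLOC][13-41 FREE]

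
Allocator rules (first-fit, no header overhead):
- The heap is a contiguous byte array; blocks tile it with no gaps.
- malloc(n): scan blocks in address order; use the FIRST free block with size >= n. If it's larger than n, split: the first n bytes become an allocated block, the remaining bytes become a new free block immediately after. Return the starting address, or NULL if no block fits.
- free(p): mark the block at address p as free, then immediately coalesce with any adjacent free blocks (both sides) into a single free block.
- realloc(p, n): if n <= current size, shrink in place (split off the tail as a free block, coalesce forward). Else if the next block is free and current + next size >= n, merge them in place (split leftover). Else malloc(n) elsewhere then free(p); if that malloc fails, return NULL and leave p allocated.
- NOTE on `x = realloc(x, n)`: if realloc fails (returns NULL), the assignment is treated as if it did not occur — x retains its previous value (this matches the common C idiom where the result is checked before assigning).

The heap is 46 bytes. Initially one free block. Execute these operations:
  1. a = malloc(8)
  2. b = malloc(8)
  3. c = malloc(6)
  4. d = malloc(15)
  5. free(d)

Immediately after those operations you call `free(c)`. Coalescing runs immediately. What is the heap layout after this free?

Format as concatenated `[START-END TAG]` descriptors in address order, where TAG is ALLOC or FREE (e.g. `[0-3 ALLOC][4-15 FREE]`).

Answer: [0-7 ALLOC][8-15 ALLOC][16-45 FREE]

Derivation:
Op 1: a = malloc(8) -> a = 0; heap: [0-7 ALLOC][8-45 FREE]
Op 2: b = malloc(8) -> b = 8; heap: [0-7 ALLOC][8-15 ALLOC][16-45 FREE]
Op 3: c = malloc(6) -> c = 16; heap: [0-7 ALLOC][8-15 ALLOC][16-21 ALLOC][22-45 FREE]
Op 4: d = malloc(15) -> d = 22; heap: [0-7 ALLOC][8-15 ALLOC][16-21 ALLOC][22-36 ALLOC][37-45 FREE]
Op 5: free(d) -> (freed d); heap: [0-7 ALLOC][8-15 ALLOC][16-21 ALLOC][22-45 FREE]
free(c): c = 16 -> block [16-21 ALLOC]; mark free, coalesce with adjacent free neighbors -> [0-7 ALLOC][8-15 ALLOC][16-45 FREE]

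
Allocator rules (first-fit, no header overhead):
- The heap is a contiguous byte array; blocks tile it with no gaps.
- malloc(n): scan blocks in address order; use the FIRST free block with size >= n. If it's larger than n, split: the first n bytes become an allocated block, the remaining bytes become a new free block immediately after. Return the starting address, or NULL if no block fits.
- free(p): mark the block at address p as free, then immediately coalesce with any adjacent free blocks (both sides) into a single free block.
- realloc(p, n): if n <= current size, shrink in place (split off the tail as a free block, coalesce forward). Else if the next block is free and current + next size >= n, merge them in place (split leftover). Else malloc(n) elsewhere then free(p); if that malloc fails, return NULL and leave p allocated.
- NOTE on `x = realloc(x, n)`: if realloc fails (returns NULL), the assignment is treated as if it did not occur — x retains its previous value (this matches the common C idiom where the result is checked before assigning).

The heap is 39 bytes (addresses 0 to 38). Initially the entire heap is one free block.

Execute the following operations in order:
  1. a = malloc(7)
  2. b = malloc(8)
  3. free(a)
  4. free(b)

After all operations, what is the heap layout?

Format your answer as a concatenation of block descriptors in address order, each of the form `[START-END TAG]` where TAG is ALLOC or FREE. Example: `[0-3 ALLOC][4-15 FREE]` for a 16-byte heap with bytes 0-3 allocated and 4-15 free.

Answer: [0-38 FREE]

Derivation:
Op 1: a = malloc(7) -> a = 0; heap: [0-6 ALLOC][7-38 FREE]
Op 2: b = malloc(8) -> b = 7; heap: [0-6 ALLOC][7-14 ALLOC][15-38 FREE]
Op 3: free(a) -> (freed a); heap: [0-6 FREE][7-14 ALLOC][15-38 FREE]
Op 4: free(b) -> (freed b); heap: [0-38 FREE]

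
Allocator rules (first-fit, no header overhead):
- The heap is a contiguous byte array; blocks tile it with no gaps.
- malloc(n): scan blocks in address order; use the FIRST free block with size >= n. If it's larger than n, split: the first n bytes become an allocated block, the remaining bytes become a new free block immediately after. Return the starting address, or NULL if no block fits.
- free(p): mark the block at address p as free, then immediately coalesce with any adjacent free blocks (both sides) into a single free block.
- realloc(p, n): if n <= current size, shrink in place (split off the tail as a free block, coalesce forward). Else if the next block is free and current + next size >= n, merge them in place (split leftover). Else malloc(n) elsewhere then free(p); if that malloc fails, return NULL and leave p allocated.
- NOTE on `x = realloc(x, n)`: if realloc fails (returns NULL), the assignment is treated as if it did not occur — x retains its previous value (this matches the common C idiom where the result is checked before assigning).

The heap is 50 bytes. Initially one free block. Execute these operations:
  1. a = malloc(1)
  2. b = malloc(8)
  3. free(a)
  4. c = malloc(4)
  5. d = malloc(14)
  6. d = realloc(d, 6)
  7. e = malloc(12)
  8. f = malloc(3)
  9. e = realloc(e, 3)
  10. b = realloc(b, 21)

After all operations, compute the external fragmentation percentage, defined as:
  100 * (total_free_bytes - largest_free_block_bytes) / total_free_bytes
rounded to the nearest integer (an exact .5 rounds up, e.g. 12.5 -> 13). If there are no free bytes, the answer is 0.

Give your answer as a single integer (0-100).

Answer: 38

Derivation:
Op 1: a = malloc(1) -> a = 0; heap: [0-0 ALLOC][1-49 FREE]
Op 2: b = malloc(8) -> b = 1; heap: [0-0 ALLOC][1-8 ALLOC][9-49 FREE]
Op 3: free(a) -> (freed a); heap: [0-0 FREE][1-8 ALLOC][9-49 FREE]
Op 4: c = malloc(4) -> c = 9; heap: [0-0 FREE][1-8 ALLOC][9-12 ALLOC][13-49 FREE]
Op 5: d = malloc(14) -> d = 13; heap: [0-0 FREE][1-8 ALLOC][9-12 ALLOC][13-26 ALLOC][27-49 FREE]
Op 6: d = realloc(d, 6) -> d = 13; heap: [0-0 FREE][1-8 ALLOC][9-12 ALLOC][13-18 ALLOC][19-49 FREE]
Op 7: e = malloc(12) -> e = 19; heap: [0-0 FREE][1-8 ALLOC][9-12 ALLOC][13-18 ALLOC][19-30 ALLOC][31-49 FREE]
Op 8: f = malloc(3) -> f = 31; heap: [0-0 FREE][1-8 ALLOC][9-12 ALLOC][13-18 ALLOC][19-30 ALLOC][31-33 ALLOC][34-49 FREE]
Op 9: e = realloc(e, 3) -> e = 19; heap: [0-0 FREE][1-8 ALLOC][9-12 ALLOC][13-18 ALLOC][19-21 ALLOC][22-30 FREE][31-33 ALLOC][34-49 FREE]
Op 10: b = realloc(b, 21) -> NULL (b unchanged); heap: [0-0 FREE][1-8 ALLOC][9-12 ALLOC][13-18 ALLOC][19-21 ALLOC][22-30 FREE][31-33 ALLOC][34-49 FREE]
Free blocks: [1 9 16] total_free=26 largest=16 -> 100*(26-16)/26 = 1000/26 ≈ 38.462 -> rounds to 38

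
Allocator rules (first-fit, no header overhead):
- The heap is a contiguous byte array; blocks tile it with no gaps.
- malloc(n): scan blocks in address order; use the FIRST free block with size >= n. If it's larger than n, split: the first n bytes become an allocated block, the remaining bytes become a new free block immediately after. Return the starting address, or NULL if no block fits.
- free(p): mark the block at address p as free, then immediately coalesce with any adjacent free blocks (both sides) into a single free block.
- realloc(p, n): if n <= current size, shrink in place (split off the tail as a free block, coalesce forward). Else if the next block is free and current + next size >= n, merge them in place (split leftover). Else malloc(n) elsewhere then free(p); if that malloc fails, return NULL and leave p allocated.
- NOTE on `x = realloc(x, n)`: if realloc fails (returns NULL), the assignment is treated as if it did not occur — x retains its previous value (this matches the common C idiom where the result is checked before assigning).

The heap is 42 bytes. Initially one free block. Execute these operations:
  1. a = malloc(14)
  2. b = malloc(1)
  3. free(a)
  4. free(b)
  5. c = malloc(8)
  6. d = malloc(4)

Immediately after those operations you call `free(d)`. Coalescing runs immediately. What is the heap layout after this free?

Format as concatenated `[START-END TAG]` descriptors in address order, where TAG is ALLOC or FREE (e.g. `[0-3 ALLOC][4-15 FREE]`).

Op 1: a = malloc(14) -> a = 0; heap: [0-13 ALLOC][14-41 FREE]
Op 2: b = malloc(1) -> b = 14; heap: [0-13 ALLOC][14-14 ALLOC][15-41 FREE]
Op 3: free(a) -> (freed a); heap: [0-13 FREE][14-14 ALLOC][15-41 FREE]
Op 4: free(b) -> (freed b); heap: [0-41 FREE]
Op 5: c = malloc(8) -> c = 0; heap: [0-7 ALLOC][8-41 FREE]
Op 6: d = malloc(4) -> d = 8; heap: [0-7 ALLOC][8-11 ALLOC][12-41 FREE]
free(d): d = 8 -> block [8-11 ALLOC]; mark free, coalesce with adjacent free neighbors -> [0-7 ALLOC][8-41 FREE]

Answer: [0-7 ALLOC][8-41 FREE]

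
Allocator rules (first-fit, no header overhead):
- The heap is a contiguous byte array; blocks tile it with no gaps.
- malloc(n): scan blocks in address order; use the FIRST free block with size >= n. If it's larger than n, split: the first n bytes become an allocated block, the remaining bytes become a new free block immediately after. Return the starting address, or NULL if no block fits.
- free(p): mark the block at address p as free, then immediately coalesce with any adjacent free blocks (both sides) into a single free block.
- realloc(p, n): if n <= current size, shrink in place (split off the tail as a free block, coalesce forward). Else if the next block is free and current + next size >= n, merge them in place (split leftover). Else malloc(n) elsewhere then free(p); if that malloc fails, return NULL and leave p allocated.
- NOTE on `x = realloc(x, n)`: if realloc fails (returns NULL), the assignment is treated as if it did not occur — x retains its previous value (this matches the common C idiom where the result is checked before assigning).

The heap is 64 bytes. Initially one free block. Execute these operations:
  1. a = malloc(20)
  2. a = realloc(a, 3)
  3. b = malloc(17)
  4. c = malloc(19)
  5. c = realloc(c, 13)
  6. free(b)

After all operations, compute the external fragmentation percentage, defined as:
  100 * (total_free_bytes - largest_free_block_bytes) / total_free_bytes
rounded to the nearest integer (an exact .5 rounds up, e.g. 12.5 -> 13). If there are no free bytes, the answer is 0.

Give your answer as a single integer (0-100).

Op 1: a = malloc(20) -> a = 0; heap: [0-19 ALLOC][20-63 FREE]
Op 2: a = realloc(a, 3) -> a = 0; heap: [0-2 ALLOC][3-63 FREE]
Op 3: b = malloc(17) -> b = 3; heap: [0-2 ALLOC][3-19 ALLOC][20-63 FREE]
Op 4: c = malloc(19) -> c = 20; heap: [0-2 ALLOC][3-19 ALLOC][20-38 ALLOC][39-63 FREE]
Op 5: c = realloc(c, 13) -> c = 20; heap: [0-2 ALLOC][3-19 ALLOC][20-32 ALLOC][33-63 FREE]
Op 6: free(b) -> (freed b); heap: [0-2 ALLOC][3-19 FREE][20-32 ALLOC][33-63 FREE]
Free blocks: [17 31] total_free=48 largest=31 -> 100*(48-31)/48 = 1700/48 ≈ 35.417 -> rounds to 35

Answer: 35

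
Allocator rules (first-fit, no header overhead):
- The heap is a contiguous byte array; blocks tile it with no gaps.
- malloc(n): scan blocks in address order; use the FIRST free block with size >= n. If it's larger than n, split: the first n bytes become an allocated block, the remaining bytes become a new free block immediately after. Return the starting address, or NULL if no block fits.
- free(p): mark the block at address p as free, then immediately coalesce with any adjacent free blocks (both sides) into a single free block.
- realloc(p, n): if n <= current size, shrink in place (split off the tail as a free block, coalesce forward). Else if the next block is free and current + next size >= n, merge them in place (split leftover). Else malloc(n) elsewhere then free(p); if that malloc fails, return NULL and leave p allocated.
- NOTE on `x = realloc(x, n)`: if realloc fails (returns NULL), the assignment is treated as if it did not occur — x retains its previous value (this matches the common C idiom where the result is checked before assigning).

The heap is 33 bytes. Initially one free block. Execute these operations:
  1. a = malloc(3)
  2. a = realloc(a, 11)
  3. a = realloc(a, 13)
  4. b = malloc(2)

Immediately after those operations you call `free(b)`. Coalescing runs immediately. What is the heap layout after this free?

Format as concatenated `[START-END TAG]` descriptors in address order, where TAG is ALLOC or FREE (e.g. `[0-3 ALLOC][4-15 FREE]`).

Op 1: a = malloc(3) -> a = 0; heap: [0-2 ALLOC][3-32 FREE]
Op 2: a = realloc(a, 11) -> a = 0; heap: [0-10 ALLOC][11-32 FREE]
Op 3: a = realloc(a, 13) -> a = 0; heap: [0-12 ALLOC][13-32 FREE]
Op 4: b = malloc(2) -> b = 13; heap: [0-12 ALLOC][13-14 ALLOC][15-32 FREE]
free(b): b = 13 -> block [13-14 ALLOC]; mark free, coalesce with adjacent free neighbors -> [0-12 ALLOC][13-32 FREE]

Answer: [0-12 ALLOC][13-32 FREE]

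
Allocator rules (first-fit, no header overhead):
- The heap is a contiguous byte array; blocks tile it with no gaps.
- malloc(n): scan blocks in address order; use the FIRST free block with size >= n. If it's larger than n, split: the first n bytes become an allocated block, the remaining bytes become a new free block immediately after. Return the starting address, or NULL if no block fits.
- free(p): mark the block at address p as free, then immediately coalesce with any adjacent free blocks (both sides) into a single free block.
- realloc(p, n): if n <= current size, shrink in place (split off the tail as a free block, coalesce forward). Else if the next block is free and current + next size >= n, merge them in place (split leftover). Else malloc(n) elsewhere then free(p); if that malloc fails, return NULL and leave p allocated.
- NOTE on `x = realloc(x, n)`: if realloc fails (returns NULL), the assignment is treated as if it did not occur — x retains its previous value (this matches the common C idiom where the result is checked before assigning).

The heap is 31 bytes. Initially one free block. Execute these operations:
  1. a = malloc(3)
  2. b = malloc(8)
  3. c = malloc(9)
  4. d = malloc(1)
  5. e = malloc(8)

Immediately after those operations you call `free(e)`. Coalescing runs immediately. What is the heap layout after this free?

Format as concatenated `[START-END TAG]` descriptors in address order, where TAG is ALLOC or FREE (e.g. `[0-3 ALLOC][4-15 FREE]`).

Op 1: a = malloc(3) -> a = 0; heap: [0-2 ALLOC][3-30 FREE]
Op 2: b = malloc(8) -> b = 3; heap: [0-2 ALLOC][3-10 ALLOC][11-30 FREE]
Op 3: c = malloc(9) -> c = 11; heap: [0-2 ALLOC][3-10 ALLOC][11-19 ALLOC][20-30 FREE]
Op 4: d = malloc(1) -> d = 20; heap: [0-2 ALLOC][3-10 ALLOC][11-19 ALLOC][20-20 ALLOC][21-30 FREE]
Op 5: e = malloc(8) -> e = 21; heap: [0-2 ALLOC][3-10 ALLOC][11-19 ALLOC][20-20 ALLOC][21-28 ALLOC][29-30 FREE]
free(e): e = 21 -> block [21-28 ALLOC]; mark free, coalesce with adjacent free neighbors -> [0-2 ALLOC][3-10 ALLOC][11-19 ALLOC][20-20 ALLOC][21-30 FREE]

Answer: [0-2 ALLOC][3-10 ALLOC][11-19 ALLOC][20-20 ALLOC][21-30 FREE]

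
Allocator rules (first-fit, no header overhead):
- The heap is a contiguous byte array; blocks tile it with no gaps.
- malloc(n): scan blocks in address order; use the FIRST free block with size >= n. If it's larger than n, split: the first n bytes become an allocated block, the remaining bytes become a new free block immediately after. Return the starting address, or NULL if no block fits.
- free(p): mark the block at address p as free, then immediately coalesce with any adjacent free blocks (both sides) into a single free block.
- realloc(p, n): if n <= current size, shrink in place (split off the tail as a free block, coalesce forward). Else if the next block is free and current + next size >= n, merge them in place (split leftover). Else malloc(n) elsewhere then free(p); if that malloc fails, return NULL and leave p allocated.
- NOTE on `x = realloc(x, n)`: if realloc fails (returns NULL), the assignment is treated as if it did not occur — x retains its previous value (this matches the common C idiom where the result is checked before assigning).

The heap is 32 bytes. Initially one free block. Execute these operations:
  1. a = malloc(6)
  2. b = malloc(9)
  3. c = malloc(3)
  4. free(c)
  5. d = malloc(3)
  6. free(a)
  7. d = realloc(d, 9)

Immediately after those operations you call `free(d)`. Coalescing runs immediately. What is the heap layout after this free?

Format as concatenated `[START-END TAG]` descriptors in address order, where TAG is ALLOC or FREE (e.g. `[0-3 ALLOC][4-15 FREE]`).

Op 1: a = malloc(6) -> a = 0; heap: [0-5 ALLOC][6-31 FREE]
Op 2: b = malloc(9) -> b = 6; heap: [0-5 ALLOC][6-14 ALLOC][15-31 FREE]
Op 3: c = malloc(3) -> c = 15; heap: [0-5 ALLOC][6-14 ALLOC][15-17 ALLOC][18-31 FREE]
Op 4: free(c) -> (freed c); heap: [0-5 ALLOC][6-14 ALLOC][15-31 FREE]
Op 5: d = malloc(3) -> d = 15; heap: [0-5 ALLOC][6-14 ALLOC][15-17 ALLOC][18-31 FREE]
Op 6: free(a) -> (freed a); heap: [0-5 FREE][6-14 ALLOC][15-17 ALLOC][18-31 FREE]
Op 7: d = realloc(d, 9) -> d = 15; heap: [0-5 FREE][6-14 ALLOC][15-23 ALLOC][24-31 FREE]
free(d): d = 15 -> block [15-23 ALLOC]; mark free, coalesce with adjacent free neighbors -> [0-5 FREE][6-14 ALLOC][15-31 FREE]

Answer: [0-5 FREE][6-14 ALLOC][15-31 FREE]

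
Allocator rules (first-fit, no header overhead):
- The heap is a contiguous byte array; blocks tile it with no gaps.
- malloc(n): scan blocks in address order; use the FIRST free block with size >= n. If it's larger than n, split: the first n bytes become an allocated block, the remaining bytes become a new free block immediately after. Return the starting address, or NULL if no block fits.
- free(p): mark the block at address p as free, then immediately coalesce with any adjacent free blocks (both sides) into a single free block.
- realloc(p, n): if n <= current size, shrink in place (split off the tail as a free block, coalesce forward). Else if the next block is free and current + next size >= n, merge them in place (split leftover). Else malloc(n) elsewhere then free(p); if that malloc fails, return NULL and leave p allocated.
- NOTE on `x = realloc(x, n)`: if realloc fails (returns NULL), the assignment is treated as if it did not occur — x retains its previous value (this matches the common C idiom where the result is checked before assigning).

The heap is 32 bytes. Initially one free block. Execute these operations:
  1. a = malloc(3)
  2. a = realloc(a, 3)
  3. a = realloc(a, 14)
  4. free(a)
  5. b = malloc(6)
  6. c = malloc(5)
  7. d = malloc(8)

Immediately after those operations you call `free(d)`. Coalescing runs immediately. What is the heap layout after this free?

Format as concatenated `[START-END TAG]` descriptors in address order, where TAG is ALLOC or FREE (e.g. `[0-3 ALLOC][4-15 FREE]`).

Answer: [0-5 ALLOC][6-10 ALLOC][11-31 FREE]

Derivation:
Op 1: a = malloc(3) -> a = 0; heap: [0-2 ALLOC][3-31 FREE]
Op 2: a = realloc(a, 3) -> a = 0; heap: [0-2 ALLOC][3-31 FREE]
Op 3: a = realloc(a, 14) -> a = 0; heap: [0-13 ALLOC][14-31 FREE]
Op 4: free(a) -> (freed a); heap: [0-31 FREE]
Op 5: b = malloc(6) -> b = 0; heap: [0-5 ALLOC][6-31 FREE]
Op 6: c = malloc(5) -> c = 6; heap: [0-5 ALLOC][6-10 ALLOC][11-31 FREE]
Op 7: d = malloc(8) -> d = 11; heap: [0-5 ALLOC][6-10 ALLOC][11-18 ALLOC][19-31 FREE]
free(d): d = 11 -> block [11-18 ALLOC]; mark free, coalesce with adjacent free neighbors -> [0-5 ALLOC][6-10 ALLOC][11-31 FREE]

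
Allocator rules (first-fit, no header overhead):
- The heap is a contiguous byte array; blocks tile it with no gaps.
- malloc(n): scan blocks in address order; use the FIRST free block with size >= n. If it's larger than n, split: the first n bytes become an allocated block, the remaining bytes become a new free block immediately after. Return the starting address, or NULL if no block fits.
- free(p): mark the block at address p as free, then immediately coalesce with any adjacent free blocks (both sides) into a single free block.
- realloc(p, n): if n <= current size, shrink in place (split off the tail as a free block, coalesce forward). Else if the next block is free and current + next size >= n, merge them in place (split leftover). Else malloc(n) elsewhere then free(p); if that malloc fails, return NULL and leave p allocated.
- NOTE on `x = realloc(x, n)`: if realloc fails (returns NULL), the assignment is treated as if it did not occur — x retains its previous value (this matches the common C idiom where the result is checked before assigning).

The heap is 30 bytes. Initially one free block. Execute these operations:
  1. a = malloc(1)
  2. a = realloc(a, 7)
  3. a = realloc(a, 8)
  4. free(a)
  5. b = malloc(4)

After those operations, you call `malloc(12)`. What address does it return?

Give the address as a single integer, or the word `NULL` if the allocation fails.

Answer: 4

Derivation:
Op 1: a = malloc(1) -> a = 0; heap: [0-0 ALLOC][1-29 FREE]
Op 2: a = realloc(a, 7) -> a = 0; heap: [0-6 ALLOC][7-29 FREE]
Op 3: a = realloc(a, 8) -> a = 0; heap: [0-7 ALLOC][8-29 FREE]
Op 4: free(a) -> (freed a); heap: [0-29 FREE]
Op 5: b = malloc(4) -> b = 0; heap: [0-3 ALLOC][4-29 FREE]
malloc(12): first-fit scan over [0-3 ALLOC][4-29 FREE] -> 4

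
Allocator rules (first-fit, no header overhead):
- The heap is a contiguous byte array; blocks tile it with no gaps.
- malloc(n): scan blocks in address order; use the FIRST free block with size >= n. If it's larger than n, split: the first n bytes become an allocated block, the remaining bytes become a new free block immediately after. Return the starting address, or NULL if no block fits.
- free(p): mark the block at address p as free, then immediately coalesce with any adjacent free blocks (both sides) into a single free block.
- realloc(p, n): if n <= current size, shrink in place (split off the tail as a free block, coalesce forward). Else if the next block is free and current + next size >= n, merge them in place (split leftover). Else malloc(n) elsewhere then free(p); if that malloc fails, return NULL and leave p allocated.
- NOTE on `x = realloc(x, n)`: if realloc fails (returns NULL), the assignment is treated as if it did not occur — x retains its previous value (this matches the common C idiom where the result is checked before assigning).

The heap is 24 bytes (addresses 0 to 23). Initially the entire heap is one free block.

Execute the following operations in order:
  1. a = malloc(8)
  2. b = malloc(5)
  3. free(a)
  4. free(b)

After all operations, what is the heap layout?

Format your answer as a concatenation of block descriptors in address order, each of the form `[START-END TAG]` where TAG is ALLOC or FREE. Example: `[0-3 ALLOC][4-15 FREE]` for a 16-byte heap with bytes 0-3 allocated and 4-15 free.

Answer: [0-23 FREE]

Derivation:
Op 1: a = malloc(8) -> a = 0; heap: [0-7 ALLOC][8-23 FREE]
Op 2: b = malloc(5) -> b = 8; heap: [0-7 ALLOC][8-12 ALLOC][13-23 FREE]
Op 3: free(a) -> (freed a); heap: [0-7 FREE][8-12 ALLOC][13-23 FREE]
Op 4: free(b) -> (freed b); heap: [0-23 FREE]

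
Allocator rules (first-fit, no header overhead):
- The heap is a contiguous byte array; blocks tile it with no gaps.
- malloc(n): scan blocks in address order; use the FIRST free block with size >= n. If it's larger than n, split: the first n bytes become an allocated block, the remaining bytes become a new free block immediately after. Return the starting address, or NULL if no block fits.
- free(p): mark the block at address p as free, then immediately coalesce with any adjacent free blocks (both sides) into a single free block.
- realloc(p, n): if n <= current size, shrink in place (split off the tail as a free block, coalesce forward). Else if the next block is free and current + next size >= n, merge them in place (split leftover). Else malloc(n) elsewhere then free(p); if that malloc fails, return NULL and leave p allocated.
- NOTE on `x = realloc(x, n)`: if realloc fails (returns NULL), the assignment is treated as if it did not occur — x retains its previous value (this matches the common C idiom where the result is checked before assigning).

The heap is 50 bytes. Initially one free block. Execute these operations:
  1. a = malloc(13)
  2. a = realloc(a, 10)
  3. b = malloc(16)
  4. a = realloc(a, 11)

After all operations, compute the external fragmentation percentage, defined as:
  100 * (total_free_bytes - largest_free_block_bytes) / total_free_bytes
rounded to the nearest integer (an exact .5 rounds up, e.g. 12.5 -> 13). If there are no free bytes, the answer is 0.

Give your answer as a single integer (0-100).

Answer: 43

Derivation:
Op 1: a = malloc(13) -> a = 0; heap: [0-12 ALLOC][13-49 FREE]
Op 2: a = realloc(a, 10) -> a = 0; heap: [0-9 ALLOC][10-49 FREE]
Op 3: b = malloc(16) -> b = 10; heap: [0-9 ALLOC][10-25 ALLOC][26-49 FREE]
Op 4: a = realloc(a, 11) -> a = 26; heap: [0-9 FREE][10-25 ALLOC][26-36 ALLOC][37-49 FREE]
Free blocks: [10 13] total_free=23 largest=13 -> 100*(23-13)/23 = 1000/23 ≈ 43.478 -> rounds to 43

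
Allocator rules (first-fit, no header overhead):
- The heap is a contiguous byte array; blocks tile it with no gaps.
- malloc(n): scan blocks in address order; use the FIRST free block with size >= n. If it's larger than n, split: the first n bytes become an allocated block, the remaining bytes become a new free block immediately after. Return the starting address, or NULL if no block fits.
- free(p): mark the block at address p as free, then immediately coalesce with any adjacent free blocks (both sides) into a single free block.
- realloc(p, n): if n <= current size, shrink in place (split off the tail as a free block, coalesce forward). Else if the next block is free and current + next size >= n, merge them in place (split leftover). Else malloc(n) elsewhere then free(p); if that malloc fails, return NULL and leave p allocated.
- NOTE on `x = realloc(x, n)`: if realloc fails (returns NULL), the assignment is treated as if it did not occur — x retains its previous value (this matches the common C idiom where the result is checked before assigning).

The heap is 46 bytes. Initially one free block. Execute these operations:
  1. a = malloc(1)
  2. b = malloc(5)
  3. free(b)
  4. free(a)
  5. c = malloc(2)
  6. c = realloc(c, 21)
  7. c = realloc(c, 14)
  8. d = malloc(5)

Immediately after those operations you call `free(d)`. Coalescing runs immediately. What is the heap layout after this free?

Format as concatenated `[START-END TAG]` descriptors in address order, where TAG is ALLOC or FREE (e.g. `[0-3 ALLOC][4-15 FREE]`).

Op 1: a = malloc(1) -> a = 0; heap: [0-0 ALLOC][1-45 FREE]
Op 2: b = malloc(5) -> b = 1; heap: [0-0 ALLOC][1-5 ALLOC][6-45 FREE]
Op 3: free(b) -> (freed b); heap: [0-0 ALLOC][1-45 FREE]
Op 4: free(a) -> (freed a); heap: [0-45 FREE]
Op 5: c = malloc(2) -> c = 0; heap: [0-1 ALLOC][2-45 FREE]
Op 6: c = realloc(c, 21) -> c = 0; heap: [0-20 ALLOC][21-45 FREE]
Op 7: c = realloc(c, 14) -> c = 0; heap: [0-13 ALLOC][14-45 FREE]
Op 8: d = malloc(5) -> d = 14; heap: [0-13 ALLOC][14-18 ALLOC][19-45 FREE]
free(d): d = 14 -> block [14-18 ALLOC]; mark free, coalesce with adjacent free neighbors -> [0-13 ALLOC][14-45 FREE]

Answer: [0-13 ALLOC][14-45 FREE]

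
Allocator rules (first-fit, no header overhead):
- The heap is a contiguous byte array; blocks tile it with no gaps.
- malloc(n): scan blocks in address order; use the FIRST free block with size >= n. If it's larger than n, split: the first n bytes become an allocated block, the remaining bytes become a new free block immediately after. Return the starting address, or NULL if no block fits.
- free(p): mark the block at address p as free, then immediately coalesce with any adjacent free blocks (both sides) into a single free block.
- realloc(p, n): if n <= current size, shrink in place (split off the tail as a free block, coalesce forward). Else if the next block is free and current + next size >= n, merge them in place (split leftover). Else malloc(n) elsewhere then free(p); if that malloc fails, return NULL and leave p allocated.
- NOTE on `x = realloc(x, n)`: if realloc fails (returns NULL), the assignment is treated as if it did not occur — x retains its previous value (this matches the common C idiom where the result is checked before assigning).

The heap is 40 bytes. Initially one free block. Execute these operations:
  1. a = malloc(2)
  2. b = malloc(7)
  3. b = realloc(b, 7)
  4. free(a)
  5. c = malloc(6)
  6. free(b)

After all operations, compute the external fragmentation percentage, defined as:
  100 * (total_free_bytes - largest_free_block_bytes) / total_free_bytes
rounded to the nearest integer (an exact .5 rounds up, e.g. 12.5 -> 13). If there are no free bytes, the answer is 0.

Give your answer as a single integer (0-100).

Answer: 26

Derivation:
Op 1: a = malloc(2) -> a = 0; heap: [0-1 ALLOC][2-39 FREE]
Op 2: b = malloc(7) -> b = 2; heap: [0-1 ALLOC][2-8 ALLOC][9-39 FREE]
Op 3: b = realloc(b, 7) -> b = 2; heap: [0-1 ALLOC][2-8 ALLOC][9-39 FREE]
Op 4: free(a) -> (freed a); heap: [0-1 FREE][2-8 ALLOC][9-39 FREE]
Op 5: c = malloc(6) -> c = 9; heap: [0-1 FREE][2-8 ALLOC][9-14 ALLOC][15-39 FREE]
Op 6: free(b) -> (freed b); heap: [0-8 FREE][9-14 ALLOC][15-39 FREE]
Free blocks: [9 25] total_free=34 largest=25 -> 100*(34-25)/34 = 900/34 ≈ 26.471 -> rounds to 26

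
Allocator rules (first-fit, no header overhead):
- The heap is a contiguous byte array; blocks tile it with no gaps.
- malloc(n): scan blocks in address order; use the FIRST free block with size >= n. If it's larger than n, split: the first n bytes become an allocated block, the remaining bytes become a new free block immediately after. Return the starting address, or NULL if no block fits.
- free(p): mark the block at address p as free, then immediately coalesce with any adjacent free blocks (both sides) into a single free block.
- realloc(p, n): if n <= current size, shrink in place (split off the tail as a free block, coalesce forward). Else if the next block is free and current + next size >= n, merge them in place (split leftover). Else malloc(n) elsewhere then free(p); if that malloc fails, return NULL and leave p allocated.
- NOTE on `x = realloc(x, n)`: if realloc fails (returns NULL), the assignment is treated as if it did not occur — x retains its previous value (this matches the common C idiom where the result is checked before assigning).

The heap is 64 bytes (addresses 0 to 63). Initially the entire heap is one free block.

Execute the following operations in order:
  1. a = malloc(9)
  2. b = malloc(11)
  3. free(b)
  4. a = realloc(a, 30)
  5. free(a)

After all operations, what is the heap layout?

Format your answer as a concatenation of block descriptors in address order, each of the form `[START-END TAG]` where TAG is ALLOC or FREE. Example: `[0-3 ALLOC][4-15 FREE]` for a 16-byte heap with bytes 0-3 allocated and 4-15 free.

Answer: [0-63 FREE]

Derivation:
Op 1: a = malloc(9) -> a = 0; heap: [0-8 ALLOC][9-63 FREE]
Op 2: b = malloc(11) -> b = 9; heap: [0-8 ALLOC][9-19 ALLOC][20-63 FREE]
Op 3: free(b) -> (freed b); heap: [0-8 ALLOC][9-63 FREE]
Op 4: a = realloc(a, 30) -> a = 0; heap: [0-29 ALLOC][30-63 FREE]
Op 5: free(a) -> (freed a); heap: [0-63 FREE]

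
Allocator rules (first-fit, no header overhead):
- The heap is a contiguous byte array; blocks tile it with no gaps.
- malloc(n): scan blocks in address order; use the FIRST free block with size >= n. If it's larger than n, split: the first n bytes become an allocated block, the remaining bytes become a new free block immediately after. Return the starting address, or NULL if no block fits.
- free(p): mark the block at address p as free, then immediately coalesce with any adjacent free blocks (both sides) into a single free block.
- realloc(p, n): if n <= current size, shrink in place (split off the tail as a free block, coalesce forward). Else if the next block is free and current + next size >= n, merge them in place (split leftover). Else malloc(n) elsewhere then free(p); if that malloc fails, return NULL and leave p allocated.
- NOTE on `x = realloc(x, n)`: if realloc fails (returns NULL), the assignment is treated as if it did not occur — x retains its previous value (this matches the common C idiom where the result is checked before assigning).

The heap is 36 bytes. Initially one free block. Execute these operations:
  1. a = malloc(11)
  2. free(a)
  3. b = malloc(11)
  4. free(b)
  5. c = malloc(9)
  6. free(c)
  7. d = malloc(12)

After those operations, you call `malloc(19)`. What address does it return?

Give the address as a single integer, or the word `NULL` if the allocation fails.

Op 1: a = malloc(11) -> a = 0; heap: [0-10 ALLOC][11-35 FREE]
Op 2: free(a) -> (freed a); heap: [0-35 FREE]
Op 3: b = malloc(11) -> b = 0; heap: [0-10 ALLOC][11-35 FREE]
Op 4: free(b) -> (freed b); heap: [0-35 FREE]
Op 5: c = malloc(9) -> c = 0; heap: [0-8 ALLOC][9-35 FREE]
Op 6: free(c) -> (freed c); heap: [0-35 FREE]
Op 7: d = malloc(12) -> d = 0; heap: [0-11 ALLOC][12-35 FREE]
malloc(19): first-fit scan over [0-11 ALLOC][12-35 FREE] -> 12

Answer: 12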